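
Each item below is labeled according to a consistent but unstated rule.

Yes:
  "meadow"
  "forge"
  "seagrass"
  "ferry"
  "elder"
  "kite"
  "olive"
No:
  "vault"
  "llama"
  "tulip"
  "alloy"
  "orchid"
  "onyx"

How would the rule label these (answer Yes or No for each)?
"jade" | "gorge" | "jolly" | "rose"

The distinguishing property — contains 'e' — holds for all the 'Yes' cases and none of the 'No' cases.
"jade": has 'e', qualifies → Yes.
"gorge": has 'e', qualifies → Yes.
"jolly": no 'e', lacks this property → No.
"rose": has 'e', qualifies → Yes.

Yes, Yes, No, Yes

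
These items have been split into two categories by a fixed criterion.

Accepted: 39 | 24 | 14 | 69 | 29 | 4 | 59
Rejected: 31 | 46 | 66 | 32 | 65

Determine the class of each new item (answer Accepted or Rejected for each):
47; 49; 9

Rejected, Accepted, Accepted

All 'Accepted' examples share one property — ≡ 4 (mod 5) — and every 'Rejected' example lacks it.
47: Rejected (47 mod 5 = 2). 49: Accepted (49 mod 5 = 4). 9: Accepted (9 mod 5 = 4).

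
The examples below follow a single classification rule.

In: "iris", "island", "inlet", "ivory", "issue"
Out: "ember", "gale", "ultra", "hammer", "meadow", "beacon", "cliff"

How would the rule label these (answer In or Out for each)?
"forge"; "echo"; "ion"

Out, Out, In

'In' ⟺ starts with 'i'.
Out: "forge", since starts with 'f'. Out: "echo", since starts with 'e'. In: "ion", since starts with 'i'.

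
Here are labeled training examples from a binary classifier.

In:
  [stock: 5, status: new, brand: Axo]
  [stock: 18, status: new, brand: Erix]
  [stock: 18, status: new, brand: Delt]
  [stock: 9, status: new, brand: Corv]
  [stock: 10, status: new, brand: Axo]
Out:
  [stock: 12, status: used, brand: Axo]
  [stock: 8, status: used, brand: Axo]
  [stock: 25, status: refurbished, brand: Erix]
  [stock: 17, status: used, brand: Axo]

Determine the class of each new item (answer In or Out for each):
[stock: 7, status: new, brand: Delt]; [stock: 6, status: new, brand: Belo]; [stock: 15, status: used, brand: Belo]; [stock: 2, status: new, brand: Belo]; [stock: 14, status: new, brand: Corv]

The simplest hypothesis consistent with all the labels is: status is new.
[stock: 7, status: new, brand: Delt]: In (status is new). [stock: 6, status: new, brand: Belo]: In (status is new). [stock: 15, status: used, brand: Belo]: Out (status is used). [stock: 2, status: new, brand: Belo]: In (status is new). [stock: 14, status: new, brand: Corv]: In (status is new).

In, In, Out, In, In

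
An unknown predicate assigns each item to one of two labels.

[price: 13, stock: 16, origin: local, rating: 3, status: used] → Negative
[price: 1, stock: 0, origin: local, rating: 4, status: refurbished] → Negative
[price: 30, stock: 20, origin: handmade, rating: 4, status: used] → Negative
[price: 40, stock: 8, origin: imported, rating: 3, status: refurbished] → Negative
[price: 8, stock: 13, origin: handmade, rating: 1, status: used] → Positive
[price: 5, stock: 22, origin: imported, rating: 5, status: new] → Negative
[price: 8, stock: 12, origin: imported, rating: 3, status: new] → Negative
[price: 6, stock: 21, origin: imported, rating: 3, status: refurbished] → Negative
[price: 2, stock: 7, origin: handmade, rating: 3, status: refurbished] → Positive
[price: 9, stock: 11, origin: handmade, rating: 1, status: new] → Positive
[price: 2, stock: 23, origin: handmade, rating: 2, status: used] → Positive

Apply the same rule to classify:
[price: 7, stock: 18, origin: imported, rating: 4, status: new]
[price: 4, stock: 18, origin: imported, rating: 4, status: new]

Negative, Negative

The rule appears to be: origin is handmade AND price ≤ 9.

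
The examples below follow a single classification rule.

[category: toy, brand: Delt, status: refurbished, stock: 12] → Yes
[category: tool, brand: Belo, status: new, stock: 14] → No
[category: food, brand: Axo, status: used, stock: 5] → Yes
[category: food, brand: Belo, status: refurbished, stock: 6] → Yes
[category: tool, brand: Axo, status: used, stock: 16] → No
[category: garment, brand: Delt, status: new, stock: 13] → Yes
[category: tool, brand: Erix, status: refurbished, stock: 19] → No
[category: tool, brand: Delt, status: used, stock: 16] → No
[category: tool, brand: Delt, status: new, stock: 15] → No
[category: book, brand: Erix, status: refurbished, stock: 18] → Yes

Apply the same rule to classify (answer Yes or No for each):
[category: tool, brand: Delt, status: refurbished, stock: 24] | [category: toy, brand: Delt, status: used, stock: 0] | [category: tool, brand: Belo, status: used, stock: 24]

Looking at the examples, the only property every 'Yes' case has and every 'No' case lacks is: category is not tool.
[category: tool, brand: Delt, status: refurbished, stock: 24]: category is tool, fails this test → No. [category: toy, brand: Delt, status: used, stock: 0]: category is toy, satisfies this → Yes. [category: tool, brand: Belo, status: used, stock: 24]: category is tool, fails this test → No.

No, Yes, No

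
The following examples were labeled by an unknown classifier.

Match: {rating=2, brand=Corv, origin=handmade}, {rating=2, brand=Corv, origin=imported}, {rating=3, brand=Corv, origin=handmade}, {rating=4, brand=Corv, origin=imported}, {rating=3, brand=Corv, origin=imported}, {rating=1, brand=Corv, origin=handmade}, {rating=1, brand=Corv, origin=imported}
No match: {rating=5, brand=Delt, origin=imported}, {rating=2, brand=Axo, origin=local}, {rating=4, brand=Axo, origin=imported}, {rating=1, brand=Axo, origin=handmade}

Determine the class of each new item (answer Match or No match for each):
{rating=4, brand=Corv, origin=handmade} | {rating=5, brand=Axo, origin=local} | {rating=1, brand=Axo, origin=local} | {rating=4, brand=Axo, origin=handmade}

The distinguishing property — brand is Corv — holds for all the 'Match' cases and none of the 'No match' cases.

Match, No match, No match, No match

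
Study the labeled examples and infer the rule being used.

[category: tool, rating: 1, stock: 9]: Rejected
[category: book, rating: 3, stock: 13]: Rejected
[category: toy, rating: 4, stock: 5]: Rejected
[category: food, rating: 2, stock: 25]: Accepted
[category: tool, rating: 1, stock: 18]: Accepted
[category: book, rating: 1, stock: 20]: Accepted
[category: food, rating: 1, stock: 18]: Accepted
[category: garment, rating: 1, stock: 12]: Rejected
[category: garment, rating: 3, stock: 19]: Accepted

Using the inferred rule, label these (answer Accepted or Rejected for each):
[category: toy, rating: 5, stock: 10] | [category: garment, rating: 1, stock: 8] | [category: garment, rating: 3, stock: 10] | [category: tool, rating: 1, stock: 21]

Rejected, Rejected, Rejected, Accepted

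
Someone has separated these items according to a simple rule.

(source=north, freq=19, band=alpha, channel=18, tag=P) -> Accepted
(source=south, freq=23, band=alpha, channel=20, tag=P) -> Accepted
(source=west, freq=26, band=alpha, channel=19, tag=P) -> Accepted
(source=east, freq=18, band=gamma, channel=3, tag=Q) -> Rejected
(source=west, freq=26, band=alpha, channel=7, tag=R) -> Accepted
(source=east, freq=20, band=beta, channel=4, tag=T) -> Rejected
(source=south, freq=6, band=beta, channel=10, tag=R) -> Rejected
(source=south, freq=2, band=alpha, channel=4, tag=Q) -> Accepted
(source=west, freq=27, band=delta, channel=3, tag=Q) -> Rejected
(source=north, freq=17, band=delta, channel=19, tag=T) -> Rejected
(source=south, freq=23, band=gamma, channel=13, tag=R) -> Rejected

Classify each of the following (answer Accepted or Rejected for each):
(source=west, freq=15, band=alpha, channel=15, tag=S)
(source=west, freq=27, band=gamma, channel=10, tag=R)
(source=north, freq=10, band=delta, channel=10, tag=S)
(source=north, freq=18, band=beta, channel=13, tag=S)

Accepted, Rejected, Rejected, Rejected

Looking at the examples, the only property every 'Accepted' case has and every 'Rejected' case lacks is: band is alpha.
Accepted: (source=west, freq=15, band=alpha, channel=15, tag=S), since band is alpha. Rejected: (source=west, freq=27, band=gamma, channel=10, tag=R), since band is gamma. Rejected: (source=north, freq=10, band=delta, channel=10, tag=S), since band is delta. Rejected: (source=north, freq=18, band=beta, channel=13, tag=S), since band is beta.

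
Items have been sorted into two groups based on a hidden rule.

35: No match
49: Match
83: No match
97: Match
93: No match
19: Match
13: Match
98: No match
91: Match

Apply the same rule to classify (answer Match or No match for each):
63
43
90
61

The simplest hypothesis consistent with all the labels is: ≡ 1 (mod 3).

No match, Match, No match, Match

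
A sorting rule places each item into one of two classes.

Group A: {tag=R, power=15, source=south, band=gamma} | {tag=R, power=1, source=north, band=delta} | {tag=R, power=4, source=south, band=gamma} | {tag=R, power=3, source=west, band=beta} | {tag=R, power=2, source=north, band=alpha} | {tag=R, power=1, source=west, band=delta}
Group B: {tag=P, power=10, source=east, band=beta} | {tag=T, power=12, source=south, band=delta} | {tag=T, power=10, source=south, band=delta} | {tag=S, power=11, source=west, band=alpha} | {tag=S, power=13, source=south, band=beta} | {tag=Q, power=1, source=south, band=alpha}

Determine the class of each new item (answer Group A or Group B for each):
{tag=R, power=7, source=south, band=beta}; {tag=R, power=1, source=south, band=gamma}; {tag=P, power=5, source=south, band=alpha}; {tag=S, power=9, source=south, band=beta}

Comparing the two groups points to one rule — tag is R.
{tag=R, power=7, source=south, band=beta} → tag is R → Group A.
{tag=R, power=1, source=south, band=gamma} → tag is R → Group A.
{tag=P, power=5, source=south, band=alpha} → tag is P → Group B.
{tag=S, power=9, source=south, band=beta} → tag is S → Group B.

Group A, Group A, Group B, Group B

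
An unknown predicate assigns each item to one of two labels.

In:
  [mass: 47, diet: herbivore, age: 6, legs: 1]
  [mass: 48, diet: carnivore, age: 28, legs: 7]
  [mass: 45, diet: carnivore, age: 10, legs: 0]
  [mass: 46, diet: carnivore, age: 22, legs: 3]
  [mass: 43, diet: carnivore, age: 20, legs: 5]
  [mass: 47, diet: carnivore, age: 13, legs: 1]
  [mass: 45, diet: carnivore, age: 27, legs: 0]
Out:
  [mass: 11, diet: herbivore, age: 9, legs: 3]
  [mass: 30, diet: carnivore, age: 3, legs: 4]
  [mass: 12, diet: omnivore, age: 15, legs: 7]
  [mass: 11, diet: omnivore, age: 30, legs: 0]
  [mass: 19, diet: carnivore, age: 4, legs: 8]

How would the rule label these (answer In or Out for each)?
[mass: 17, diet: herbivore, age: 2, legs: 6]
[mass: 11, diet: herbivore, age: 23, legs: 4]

'In' ⟺ mass ≥ 43.

Out, Out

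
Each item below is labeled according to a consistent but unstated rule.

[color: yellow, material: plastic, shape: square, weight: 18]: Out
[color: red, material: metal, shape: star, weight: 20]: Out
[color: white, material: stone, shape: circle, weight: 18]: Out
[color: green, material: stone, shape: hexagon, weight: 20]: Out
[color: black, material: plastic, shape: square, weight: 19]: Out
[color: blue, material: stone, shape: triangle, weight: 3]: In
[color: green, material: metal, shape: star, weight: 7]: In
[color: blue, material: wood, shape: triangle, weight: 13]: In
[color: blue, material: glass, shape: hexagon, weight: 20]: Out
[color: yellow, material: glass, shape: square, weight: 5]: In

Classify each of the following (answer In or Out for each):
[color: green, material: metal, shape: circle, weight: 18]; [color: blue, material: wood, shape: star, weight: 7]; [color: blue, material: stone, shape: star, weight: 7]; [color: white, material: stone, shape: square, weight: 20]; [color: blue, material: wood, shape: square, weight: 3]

Every 'In' example satisfies: weight ≤ 13. None of the 'Out' examples do.

Out, In, In, Out, In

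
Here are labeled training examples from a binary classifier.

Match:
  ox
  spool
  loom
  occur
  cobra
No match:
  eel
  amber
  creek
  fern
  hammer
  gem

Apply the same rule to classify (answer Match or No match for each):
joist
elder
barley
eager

'Match' ⟺ contains 'o'.
joist: has 'o' — fits, so Match. elder: no 'o' — lacks this property, so No match. barley: no 'o' — lacks this property, so No match. eager: no 'o' — lacks this property, so No match.

Match, No match, No match, No match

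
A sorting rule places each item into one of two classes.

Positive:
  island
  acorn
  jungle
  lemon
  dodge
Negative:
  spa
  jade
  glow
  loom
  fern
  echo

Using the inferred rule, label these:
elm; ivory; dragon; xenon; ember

Negative, Positive, Positive, Positive, Positive

A rule that fits every label: length ≥ 5 — true of each 'Positive' example, false of each 'Negative' one.
elm: length 3, fails this test → Negative.
ivory: length 5, has this property → Positive.
dragon: length 6, has this property → Positive.
xenon: length 5, has this property → Positive.
ember: length 5, has this property → Positive.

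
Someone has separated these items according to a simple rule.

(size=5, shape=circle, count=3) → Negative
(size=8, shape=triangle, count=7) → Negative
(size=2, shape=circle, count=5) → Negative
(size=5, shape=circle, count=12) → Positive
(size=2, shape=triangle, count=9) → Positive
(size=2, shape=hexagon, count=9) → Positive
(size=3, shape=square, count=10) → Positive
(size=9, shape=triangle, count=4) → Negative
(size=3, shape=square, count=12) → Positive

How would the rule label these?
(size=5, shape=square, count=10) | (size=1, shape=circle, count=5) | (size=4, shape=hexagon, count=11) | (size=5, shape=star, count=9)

Positive, Negative, Positive, Positive

A rule that fits every label: count ≥ 9 — true of each 'Positive' example, false of each 'Negative' one.
Positive: (size=5, shape=square, count=10), since count = 10. Negative: (size=1, shape=circle, count=5), since count = 5. Positive: (size=4, shape=hexagon, count=11), since count = 11. Positive: (size=5, shape=star, count=9), since count = 9.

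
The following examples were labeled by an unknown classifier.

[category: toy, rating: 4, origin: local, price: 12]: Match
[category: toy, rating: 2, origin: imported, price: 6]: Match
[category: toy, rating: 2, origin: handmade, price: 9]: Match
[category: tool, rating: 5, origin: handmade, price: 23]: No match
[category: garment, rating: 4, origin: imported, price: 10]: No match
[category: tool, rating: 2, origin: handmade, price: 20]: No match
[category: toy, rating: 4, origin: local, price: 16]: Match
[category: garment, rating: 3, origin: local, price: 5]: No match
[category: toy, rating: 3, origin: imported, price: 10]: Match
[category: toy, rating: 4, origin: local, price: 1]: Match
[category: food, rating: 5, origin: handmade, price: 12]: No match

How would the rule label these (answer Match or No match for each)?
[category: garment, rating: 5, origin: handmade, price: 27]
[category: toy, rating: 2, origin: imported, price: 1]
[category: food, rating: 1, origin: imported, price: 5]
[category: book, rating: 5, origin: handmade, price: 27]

No match, Match, No match, No match

Every 'Match' example satisfies: category is toy. None of the 'No match' examples do.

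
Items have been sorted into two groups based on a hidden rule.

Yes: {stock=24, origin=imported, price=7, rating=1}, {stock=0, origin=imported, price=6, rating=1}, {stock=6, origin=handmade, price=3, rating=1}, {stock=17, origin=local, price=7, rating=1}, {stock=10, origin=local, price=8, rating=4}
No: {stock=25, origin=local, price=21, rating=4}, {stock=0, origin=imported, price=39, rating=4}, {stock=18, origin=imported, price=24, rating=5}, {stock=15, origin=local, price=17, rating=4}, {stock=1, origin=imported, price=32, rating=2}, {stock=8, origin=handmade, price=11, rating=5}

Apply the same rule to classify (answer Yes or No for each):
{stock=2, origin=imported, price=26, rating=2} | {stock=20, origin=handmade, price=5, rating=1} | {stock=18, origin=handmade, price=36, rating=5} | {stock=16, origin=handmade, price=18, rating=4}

No, Yes, No, No

The classifier is using: price ≤ 8.
{stock=2, origin=imported, price=26, rating=2} → price = 26 → No. {stock=20, origin=handmade, price=5, rating=1} → price = 5 → Yes. {stock=18, origin=handmade, price=36, rating=5} → price = 36 → No. {stock=16, origin=handmade, price=18, rating=4} → price = 18 → No.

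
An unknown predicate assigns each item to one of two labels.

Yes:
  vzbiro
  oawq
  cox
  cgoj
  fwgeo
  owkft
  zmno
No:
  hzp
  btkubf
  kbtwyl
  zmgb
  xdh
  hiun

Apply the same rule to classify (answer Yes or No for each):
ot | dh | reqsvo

Comparing the two groups points to one rule — contains 'o'.
ot: has 'o' — qualifies, so Yes. dh: no 'o' — does not satisfy this, so No. reqsvo: has 'o' — qualifies, so Yes.

Yes, No, Yes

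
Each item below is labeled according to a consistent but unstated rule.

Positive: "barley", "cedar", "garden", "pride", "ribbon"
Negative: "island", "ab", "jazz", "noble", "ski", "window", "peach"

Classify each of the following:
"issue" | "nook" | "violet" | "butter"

Checking candidate rules against both groups, what survives is: contains 'r'.
Negative: "issue", since no 'r'. Negative: "nook", since no 'r'. Negative: "violet", since no 'r'. Positive: "butter", since has 'r'.

Negative, Negative, Negative, Positive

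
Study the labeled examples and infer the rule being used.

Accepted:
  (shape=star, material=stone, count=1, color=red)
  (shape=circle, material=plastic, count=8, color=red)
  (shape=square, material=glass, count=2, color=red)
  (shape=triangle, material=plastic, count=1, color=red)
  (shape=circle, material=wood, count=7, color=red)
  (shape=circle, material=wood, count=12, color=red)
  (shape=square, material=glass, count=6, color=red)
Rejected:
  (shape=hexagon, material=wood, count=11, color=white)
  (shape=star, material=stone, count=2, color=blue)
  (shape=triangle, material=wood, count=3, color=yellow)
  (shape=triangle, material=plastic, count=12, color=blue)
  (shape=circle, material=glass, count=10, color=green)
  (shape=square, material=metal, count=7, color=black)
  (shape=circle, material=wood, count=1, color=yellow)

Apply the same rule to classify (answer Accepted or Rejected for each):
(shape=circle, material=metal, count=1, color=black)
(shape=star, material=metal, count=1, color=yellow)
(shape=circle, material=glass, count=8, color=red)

Rejected, Rejected, Accepted

All 'Accepted' examples share one property — color is red — and every 'Rejected' example lacks it.
(shape=circle, material=metal, count=1, color=black) — color is black, hence Rejected.
(shape=star, material=metal, count=1, color=yellow) — color is yellow, hence Rejected.
(shape=circle, material=glass, count=8, color=red) — color is red, hence Accepted.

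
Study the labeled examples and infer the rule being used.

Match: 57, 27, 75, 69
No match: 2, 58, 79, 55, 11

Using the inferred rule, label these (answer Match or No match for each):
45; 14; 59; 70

The pattern is that an item is 'Match' exactly when: multiple of 3.
45 — 45 = 3·15, hence Match. 14 — 14 = 3·4 + 2, hence No match. 59 — 59 = 3·19 + 2, hence No match. 70 — 70 = 3·23 + 1, hence No match.

Match, No match, No match, No match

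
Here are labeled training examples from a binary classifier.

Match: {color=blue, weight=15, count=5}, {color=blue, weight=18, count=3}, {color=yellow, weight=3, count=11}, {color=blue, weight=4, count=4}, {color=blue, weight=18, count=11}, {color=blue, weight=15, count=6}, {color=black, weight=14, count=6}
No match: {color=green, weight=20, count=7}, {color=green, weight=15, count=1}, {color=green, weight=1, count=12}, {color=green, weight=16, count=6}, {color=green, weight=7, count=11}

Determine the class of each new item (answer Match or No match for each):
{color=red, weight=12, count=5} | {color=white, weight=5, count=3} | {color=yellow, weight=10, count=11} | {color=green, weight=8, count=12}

Match, Match, Match, No match

Rule: color is not green. This holds for each 'Match' example and fails for each 'No match' one.
{color=red, weight=12, count=5} → color is red → Match. {color=white, weight=5, count=3} → color is white → Match. {color=yellow, weight=10, count=11} → color is yellow → Match. {color=green, weight=8, count=12} → color is green → No match.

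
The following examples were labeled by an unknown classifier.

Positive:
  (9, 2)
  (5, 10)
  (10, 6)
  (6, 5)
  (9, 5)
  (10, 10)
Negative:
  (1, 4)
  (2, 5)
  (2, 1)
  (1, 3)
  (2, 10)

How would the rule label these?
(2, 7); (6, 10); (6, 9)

Negative, Positive, Positive

Every 'Positive' example satisfies: first ≥ 3. None of the 'Negative' examples do.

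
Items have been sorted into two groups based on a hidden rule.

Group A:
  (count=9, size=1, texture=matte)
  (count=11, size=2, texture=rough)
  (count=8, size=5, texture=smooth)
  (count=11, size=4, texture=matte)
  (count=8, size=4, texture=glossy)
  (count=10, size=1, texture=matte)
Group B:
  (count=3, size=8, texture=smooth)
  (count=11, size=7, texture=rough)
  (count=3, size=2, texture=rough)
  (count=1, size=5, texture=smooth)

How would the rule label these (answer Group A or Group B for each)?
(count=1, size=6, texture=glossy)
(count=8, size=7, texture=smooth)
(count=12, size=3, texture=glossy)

One predicate separates the groups cleanly: size ≤ 5 AND count ≥ 8.
Group B: (count=1, size=6, texture=glossy), since size = 6, count = 1.
Group B: (count=8, size=7, texture=smooth), since size = 7, count = 8.
Group A: (count=12, size=3, texture=glossy), since size = 3, count = 12.

Group B, Group B, Group A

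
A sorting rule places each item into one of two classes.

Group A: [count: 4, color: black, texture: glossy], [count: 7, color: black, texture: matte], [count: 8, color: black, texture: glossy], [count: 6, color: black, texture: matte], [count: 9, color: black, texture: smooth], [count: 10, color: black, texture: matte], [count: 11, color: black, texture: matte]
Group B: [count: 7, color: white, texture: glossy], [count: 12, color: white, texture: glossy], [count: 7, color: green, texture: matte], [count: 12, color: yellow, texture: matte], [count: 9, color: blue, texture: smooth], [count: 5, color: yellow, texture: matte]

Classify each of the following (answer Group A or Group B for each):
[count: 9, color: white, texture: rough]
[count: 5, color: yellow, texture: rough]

Looking at the examples, the only property every 'Group A' case has and every 'Group B' case lacks is: color is black.
[count: 9, color: white, texture: rough] → color is white → Group B.
[count: 5, color: yellow, texture: rough] → color is yellow → Group B.

Group B, Group B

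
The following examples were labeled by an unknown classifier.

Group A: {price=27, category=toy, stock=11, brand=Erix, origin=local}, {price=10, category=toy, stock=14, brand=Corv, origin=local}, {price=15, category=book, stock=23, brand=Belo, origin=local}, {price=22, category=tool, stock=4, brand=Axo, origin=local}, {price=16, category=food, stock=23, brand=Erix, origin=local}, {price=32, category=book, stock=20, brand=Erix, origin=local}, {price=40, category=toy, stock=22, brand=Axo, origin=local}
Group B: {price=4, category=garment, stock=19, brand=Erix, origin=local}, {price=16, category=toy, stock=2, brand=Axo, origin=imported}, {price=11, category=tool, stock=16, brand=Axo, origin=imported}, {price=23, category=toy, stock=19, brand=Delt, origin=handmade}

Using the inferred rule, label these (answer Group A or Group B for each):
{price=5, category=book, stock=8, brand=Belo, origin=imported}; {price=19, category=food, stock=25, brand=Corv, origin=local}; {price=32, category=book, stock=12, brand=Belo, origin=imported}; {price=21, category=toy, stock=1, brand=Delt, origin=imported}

Group B, Group A, Group B, Group B

All 'Group A' examples share one property — origin is local AND price ≥ 10 — and every 'Group B' example lacks it.
{price=5, category=book, stock=8, brand=Belo, origin=imported}: Group B (origin is imported, price = 5). {price=19, category=food, stock=25, brand=Corv, origin=local}: Group A (origin is local, price = 19). {price=32, category=book, stock=12, brand=Belo, origin=imported}: Group B (origin is imported, price = 32). {price=21, category=toy, stock=1, brand=Delt, origin=imported}: Group B (origin is imported, price = 21).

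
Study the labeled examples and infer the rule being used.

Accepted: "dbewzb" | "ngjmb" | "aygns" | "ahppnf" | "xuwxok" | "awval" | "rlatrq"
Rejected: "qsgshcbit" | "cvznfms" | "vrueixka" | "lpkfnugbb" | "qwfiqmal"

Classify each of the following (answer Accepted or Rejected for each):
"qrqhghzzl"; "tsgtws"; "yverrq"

Rule: length ≤ 6. This holds for each 'Accepted' example and fails for each 'Rejected' one.
"qrqhghzzl": Rejected (length 9). "tsgtws": Accepted (length 6). "yverrq": Accepted (length 6).

Rejected, Accepted, Accepted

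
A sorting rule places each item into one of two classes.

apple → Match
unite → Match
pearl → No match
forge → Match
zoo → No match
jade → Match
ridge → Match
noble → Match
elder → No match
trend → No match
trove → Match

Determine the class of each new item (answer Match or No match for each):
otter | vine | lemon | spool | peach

No match, Match, No match, No match, No match

Looking at the examples, the only property every 'Match' case has and every 'No match' case lacks is: ends with 'e'.
otter: ends with 'r', fails this test → No match.
vine: ends with 'e', has this property → Match.
lemon: ends with 'n', fails this test → No match.
spool: ends with 'l', fails this test → No match.
peach: ends with 'h', fails this test → No match.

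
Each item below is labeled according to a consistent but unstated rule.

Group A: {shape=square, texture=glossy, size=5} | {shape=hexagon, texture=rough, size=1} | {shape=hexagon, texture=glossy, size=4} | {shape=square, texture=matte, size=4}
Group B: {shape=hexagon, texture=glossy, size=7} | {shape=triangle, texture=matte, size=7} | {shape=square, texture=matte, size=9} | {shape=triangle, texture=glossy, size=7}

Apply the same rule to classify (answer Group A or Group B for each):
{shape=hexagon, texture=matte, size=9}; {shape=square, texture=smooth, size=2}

Group B, Group A

All 'Group A' examples share one property — size ≤ 5 — and every 'Group B' example lacks it.
{shape=hexagon, texture=matte, size=9} — size = 9, hence Group B.
{shape=square, texture=smooth, size=2} — size = 2, hence Group A.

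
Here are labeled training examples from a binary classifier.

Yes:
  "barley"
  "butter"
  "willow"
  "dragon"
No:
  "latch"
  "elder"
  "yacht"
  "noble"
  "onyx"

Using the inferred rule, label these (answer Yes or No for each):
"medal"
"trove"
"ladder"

No, No, Yes

A rule that fits every label: length 6 — true of each 'Yes' example, false of each 'No' one.
"medal": No (length 5).
"trove": No (length 5).
"ladder": Yes (length 6).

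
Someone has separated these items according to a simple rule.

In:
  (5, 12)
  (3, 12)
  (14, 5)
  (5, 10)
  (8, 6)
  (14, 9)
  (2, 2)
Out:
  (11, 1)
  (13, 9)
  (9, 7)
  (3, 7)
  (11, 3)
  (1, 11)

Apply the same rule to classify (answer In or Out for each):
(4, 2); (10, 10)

The pattern is that an item is 'In' exactly when: product is even.

In, In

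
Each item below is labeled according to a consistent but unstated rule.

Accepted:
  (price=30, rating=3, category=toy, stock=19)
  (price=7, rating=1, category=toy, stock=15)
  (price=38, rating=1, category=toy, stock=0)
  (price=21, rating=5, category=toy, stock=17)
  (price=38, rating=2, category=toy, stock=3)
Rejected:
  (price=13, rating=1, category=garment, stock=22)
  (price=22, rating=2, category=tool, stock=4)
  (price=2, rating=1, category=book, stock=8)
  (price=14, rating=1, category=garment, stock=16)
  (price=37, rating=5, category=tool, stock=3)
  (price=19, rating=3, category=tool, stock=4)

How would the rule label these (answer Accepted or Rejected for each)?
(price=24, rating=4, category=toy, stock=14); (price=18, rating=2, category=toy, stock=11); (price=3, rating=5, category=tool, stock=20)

Accepted, Accepted, Rejected

The distinguishing property — category is toy — holds for all the 'Accepted' cases and none of the 'Rejected' cases.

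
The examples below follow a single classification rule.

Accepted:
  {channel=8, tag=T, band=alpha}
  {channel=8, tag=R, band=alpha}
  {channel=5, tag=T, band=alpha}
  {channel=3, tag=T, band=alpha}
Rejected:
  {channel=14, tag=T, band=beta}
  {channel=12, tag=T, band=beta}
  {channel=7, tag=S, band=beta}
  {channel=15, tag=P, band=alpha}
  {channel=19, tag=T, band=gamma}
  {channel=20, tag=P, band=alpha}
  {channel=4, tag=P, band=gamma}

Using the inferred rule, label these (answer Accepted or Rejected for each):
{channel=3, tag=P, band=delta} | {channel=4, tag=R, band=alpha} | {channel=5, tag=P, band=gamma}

A rule that fits every label: band is alpha AND channel ≤ 8 — true of each 'Accepted' example, false of each 'Rejected' one.

Rejected, Accepted, Rejected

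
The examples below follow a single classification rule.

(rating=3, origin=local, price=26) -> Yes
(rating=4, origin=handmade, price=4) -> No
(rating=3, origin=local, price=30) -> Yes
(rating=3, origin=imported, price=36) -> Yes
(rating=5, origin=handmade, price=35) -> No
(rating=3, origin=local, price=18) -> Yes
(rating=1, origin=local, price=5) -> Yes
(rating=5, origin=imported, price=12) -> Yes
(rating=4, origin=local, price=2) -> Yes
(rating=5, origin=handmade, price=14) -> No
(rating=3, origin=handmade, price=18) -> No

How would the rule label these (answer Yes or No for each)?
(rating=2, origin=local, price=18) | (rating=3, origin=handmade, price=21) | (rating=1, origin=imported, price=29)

Rule: origin is not handmade. This holds for each 'Yes' example and fails for each 'No' one.
Yes: (rating=2, origin=local, price=18), since origin is local.
No: (rating=3, origin=handmade, price=21), since origin is handmade.
Yes: (rating=1, origin=imported, price=29), since origin is imported.

Yes, No, Yes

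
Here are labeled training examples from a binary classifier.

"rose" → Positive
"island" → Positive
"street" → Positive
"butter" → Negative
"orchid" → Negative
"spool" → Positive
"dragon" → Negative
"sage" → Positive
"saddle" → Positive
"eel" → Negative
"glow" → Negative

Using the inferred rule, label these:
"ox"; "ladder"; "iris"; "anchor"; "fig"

Checking candidate rules against both groups, what survives is: contains 's'.
"ox": no 's', doesn't match → Negative. "ladder": no 's', doesn't match → Negative. "iris": has 's', passes → Positive. "anchor": no 's', doesn't match → Negative. "fig": no 's', doesn't match → Negative.

Negative, Negative, Positive, Negative, Negative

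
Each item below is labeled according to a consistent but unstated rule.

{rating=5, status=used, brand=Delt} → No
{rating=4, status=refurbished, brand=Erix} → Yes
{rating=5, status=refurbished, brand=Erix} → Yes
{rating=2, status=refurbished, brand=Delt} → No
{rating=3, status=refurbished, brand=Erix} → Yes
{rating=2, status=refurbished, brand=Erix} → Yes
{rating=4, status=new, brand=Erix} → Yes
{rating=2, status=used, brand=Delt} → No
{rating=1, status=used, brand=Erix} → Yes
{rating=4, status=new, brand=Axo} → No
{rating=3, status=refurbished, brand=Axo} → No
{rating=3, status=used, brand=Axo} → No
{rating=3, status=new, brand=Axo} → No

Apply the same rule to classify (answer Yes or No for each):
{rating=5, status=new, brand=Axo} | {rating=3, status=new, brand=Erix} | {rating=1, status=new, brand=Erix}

No, Yes, Yes

Comparing the two groups points to one rule — brand is Erix.
No: {rating=5, status=new, brand=Axo}, since brand is Axo. Yes: {rating=3, status=new, brand=Erix}, since brand is Erix. Yes: {rating=1, status=new, brand=Erix}, since brand is Erix.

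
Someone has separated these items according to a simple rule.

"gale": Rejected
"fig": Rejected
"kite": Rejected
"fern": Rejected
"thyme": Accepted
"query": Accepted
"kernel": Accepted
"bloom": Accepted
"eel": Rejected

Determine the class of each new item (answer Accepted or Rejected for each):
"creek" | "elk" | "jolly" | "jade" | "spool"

The simplest hypothesis consistent with all the labels is: length ≥ 5.
"creek": length 5 — passes, so Accepted.
"elk": length 3 — doesn't qualify, so Rejected.
"jolly": length 5 — passes, so Accepted.
"jade": length 4 — doesn't qualify, so Rejected.
"spool": length 5 — passes, so Accepted.

Accepted, Rejected, Accepted, Rejected, Accepted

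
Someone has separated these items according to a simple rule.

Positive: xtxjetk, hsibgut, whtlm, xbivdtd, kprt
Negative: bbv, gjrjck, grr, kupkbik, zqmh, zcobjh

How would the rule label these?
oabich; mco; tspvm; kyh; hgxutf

Negative, Negative, Positive, Negative, Positive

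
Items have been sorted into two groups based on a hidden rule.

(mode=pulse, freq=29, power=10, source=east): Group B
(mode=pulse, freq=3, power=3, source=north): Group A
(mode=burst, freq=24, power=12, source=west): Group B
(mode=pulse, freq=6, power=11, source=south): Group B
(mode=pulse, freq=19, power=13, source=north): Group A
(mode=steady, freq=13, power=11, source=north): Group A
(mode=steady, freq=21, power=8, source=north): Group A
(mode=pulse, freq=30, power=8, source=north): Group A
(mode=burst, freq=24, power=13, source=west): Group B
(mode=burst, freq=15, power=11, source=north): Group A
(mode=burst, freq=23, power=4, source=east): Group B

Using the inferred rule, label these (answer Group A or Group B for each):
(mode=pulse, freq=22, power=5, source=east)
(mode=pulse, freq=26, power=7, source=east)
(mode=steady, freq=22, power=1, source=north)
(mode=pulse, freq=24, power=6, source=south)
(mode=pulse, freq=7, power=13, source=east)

Rule: source is north. This holds for each 'Group A' example and fails for each 'Group B' one.
(mode=pulse, freq=22, power=5, source=east) — source is east, hence Group B. (mode=pulse, freq=26, power=7, source=east) — source is east, hence Group B. (mode=steady, freq=22, power=1, source=north) — source is north, hence Group A. (mode=pulse, freq=24, power=6, source=south) — source is south, hence Group B. (mode=pulse, freq=7, power=13, source=east) — source is east, hence Group B.

Group B, Group B, Group A, Group B, Group B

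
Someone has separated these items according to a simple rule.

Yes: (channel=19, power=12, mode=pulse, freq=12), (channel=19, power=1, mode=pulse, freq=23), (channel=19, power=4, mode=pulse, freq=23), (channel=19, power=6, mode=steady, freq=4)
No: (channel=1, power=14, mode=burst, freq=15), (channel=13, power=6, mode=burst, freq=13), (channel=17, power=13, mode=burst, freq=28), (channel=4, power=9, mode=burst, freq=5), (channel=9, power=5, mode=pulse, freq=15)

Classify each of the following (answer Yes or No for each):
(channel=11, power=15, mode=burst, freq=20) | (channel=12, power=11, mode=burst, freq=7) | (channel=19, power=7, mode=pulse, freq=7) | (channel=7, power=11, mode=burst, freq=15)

All 'Yes' examples share one property — channel = 19 — and every 'No' example lacks it.
(channel=11, power=15, mode=burst, freq=20) → channel = 11 → No.
(channel=12, power=11, mode=burst, freq=7) → channel = 12 → No.
(channel=19, power=7, mode=pulse, freq=7) → channel = 19 → Yes.
(channel=7, power=11, mode=burst, freq=15) → channel = 7 → No.

No, No, Yes, No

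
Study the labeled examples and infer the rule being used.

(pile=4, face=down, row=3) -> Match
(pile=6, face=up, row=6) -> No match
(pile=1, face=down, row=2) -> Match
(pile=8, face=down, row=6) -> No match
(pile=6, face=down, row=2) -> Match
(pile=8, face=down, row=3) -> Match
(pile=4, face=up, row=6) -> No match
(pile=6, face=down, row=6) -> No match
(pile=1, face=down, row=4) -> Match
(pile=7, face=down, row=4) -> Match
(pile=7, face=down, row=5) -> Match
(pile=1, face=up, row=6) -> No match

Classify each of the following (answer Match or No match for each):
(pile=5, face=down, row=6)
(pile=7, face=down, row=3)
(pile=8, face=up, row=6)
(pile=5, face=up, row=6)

No match, Match, No match, No match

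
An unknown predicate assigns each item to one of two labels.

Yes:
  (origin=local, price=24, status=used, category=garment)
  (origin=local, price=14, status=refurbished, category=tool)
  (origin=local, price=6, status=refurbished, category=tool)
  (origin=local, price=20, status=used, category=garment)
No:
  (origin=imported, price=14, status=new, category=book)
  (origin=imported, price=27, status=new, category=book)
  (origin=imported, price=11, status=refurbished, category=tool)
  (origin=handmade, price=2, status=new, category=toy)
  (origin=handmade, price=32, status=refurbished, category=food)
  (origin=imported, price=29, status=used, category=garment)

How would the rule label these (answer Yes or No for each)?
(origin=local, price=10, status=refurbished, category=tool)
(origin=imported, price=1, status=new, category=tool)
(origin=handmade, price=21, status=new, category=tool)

The pattern is that an item is 'Yes' exactly when: origin is local.

Yes, No, No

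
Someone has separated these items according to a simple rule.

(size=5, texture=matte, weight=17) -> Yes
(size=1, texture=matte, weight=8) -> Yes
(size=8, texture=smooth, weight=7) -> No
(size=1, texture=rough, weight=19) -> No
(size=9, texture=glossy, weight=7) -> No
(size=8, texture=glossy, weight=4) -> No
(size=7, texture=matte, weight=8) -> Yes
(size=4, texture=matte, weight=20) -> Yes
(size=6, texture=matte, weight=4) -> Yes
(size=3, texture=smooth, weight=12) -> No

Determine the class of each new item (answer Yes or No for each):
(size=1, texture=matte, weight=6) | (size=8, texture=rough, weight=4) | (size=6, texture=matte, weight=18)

Yes, No, Yes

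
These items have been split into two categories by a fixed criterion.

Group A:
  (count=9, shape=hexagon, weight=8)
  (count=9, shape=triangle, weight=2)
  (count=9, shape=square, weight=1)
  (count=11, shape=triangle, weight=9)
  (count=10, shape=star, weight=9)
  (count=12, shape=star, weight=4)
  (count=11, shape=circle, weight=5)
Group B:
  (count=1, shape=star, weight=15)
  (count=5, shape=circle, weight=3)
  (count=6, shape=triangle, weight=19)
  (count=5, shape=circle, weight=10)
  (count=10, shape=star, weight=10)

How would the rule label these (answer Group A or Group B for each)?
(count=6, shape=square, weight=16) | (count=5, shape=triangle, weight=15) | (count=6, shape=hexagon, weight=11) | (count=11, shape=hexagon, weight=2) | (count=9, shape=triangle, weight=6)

Group B, Group B, Group B, Group A, Group A

The rule appears to be: count ≥ 6 AND weight ≤ 9.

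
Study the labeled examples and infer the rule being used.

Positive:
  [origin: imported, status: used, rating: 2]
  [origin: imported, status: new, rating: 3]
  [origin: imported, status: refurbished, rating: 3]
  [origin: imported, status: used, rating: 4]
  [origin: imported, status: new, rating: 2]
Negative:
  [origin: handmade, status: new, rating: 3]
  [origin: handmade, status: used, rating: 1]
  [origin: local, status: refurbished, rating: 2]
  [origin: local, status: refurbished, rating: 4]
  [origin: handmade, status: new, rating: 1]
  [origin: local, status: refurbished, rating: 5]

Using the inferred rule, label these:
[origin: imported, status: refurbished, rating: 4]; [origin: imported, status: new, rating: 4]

The pattern is that an item is 'Positive' exactly when: origin is imported.
[origin: imported, status: refurbished, rating: 4] → origin is imported → Positive. [origin: imported, status: new, rating: 4] → origin is imported → Positive.

Positive, Positive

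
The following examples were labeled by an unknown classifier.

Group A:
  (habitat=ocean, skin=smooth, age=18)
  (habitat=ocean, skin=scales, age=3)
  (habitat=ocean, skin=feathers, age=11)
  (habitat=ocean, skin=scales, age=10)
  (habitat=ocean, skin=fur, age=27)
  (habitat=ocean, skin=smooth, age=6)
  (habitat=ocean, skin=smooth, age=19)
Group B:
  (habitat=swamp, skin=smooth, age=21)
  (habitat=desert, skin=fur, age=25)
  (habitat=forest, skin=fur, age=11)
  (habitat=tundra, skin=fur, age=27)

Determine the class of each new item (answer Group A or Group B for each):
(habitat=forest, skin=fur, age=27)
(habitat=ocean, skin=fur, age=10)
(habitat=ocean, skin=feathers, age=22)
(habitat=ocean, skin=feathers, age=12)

Every 'Group A' example satisfies: habitat is ocean. None of the 'Group B' examples do.
(habitat=forest, skin=fur, age=27) — habitat is forest, hence Group B.
(habitat=ocean, skin=fur, age=10) — habitat is ocean, hence Group A.
(habitat=ocean, skin=feathers, age=22) — habitat is ocean, hence Group A.
(habitat=ocean, skin=feathers, age=12) — habitat is ocean, hence Group A.

Group B, Group A, Group A, Group A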